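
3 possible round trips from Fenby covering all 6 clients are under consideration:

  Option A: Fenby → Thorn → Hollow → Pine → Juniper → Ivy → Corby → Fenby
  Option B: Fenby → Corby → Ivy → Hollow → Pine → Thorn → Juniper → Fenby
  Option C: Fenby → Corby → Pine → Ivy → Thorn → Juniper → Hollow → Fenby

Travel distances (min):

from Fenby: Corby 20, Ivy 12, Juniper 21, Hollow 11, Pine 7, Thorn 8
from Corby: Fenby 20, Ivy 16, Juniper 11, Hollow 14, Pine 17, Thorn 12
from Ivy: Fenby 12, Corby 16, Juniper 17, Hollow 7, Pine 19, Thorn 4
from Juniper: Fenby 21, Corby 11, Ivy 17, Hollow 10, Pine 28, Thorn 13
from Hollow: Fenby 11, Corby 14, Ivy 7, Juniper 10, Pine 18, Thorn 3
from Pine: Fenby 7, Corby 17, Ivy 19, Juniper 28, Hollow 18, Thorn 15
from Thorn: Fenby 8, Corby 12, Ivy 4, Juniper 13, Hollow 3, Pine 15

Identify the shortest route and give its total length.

Option A: 8 + 3 + 18 + 28 + 17 + 16 + 20 = 110
Option B: 20 + 16 + 7 + 18 + 15 + 13 + 21 = 110
Option C: 20 + 17 + 19 + 4 + 13 + 10 + 11 = 94

94 min — Option C is the shortest.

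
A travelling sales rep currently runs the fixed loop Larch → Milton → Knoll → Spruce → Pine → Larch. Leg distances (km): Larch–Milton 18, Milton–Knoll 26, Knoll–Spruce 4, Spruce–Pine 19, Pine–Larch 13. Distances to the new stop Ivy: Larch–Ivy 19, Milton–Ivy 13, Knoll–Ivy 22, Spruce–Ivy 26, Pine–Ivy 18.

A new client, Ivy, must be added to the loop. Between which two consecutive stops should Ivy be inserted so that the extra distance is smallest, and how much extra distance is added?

Minimum extra distance: 9 km, inserting Ivy between Milton and Knoll.

Insertion cost between consecutive stops i–j is d(i,Ivy) + d(Ivy,j) − d(i,j):
  between Larch and Milton: 19 + 13 − 18 = 14
  between Milton and Knoll: 13 + 22 − 26 = 9
  between Knoll and Spruce: 22 + 26 − 4 = 44
  between Spruce and Pine: 26 + 18 − 19 = 25
  between Pine and Larch: 18 + 19 − 13 = 24
Cheapest insertion is between Milton and Knoll, adding 9.
New total = 80 + 9 = 89.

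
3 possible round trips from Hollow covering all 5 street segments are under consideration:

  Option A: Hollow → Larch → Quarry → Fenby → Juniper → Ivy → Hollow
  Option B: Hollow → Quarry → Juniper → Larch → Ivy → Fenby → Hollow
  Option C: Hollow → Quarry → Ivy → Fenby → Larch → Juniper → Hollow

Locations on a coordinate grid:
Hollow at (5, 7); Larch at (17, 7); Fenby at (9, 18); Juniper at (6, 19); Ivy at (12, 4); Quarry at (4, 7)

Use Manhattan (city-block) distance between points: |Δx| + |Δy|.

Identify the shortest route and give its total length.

Option A: 12 + 13 + 16 + 4 + 21 + 10 = 76
Option B: 1 + 14 + 23 + 8 + 17 + 15 = 78
Option C: 1 + 11 + 17 + 19 + 23 + 13 = 84

Shortest is Option A, total 76.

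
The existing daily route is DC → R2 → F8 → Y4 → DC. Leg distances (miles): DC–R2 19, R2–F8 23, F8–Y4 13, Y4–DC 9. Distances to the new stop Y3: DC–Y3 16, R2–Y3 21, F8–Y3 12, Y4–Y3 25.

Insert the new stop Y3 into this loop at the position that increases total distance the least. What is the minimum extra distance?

Insertion cost between consecutive stops i–j is d(i,Y3) + d(Y3,j) − d(i,j):
  between DC and R2: 16 + 21 − 19 = 18
  between R2 and F8: 21 + 12 − 23 = 10
  between F8 and Y4: 12 + 25 − 13 = 24
  between Y4 and DC: 25 + 16 − 9 = 32
Cheapest insertion is between R2 and F8, adding 10.
New total = 64 + 10 = 74.

+10 miles — insert Y3 between R2 and F8.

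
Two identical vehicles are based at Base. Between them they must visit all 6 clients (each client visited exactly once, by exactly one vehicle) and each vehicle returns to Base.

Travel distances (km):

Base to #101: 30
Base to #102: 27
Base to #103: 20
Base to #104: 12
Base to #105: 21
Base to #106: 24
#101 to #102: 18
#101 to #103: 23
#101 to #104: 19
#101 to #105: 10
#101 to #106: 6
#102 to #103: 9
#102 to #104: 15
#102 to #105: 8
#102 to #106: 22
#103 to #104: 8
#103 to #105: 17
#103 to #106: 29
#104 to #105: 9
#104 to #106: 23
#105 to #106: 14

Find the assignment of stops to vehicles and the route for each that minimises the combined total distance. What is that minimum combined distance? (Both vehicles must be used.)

101 km — the smallest possible combined total.

Try each way of splitting the stops between the two vehicles (each non-empty) and, for each split, find the best tour for each vehicle:
  {#101} + {#102, #103, #104, #105, #106}: 60 + 75 = 135
  {#102} + {#101, #103, #104, #105, #106}: 54 + 77 = 131
  {#101, #102} + {#103, #104, #105, #106}: 75 + 75 = 150
  {#103} + {#101, #102, #104, #105, #106}: 40 + 75 = 115
  {#101, #103} + {#102, #104, #105, #106}: 73 + 73 = 146
  {#102, #103} + {#101, #104, #105, #106}: 56 + 61 = 117
  … (31 splits in total)
  {#104} + {#101, #102, #103, #105, #106}: 24 + 77 = 101  ← best
Best: vehicle 1 Base → #104 → Base = 24; vehicle 2 Base → #103 → #102 → #105 → #101 → #106 → Base = 77; combined 101.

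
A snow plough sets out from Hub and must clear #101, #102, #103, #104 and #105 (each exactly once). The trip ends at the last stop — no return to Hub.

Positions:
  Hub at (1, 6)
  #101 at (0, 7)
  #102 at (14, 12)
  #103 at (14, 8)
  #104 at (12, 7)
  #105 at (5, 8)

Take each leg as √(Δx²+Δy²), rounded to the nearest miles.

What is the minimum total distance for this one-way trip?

There are 5! = 120 possible orderings.
Hub - #101 - #102 - #103 - #104 - #105: 1+15+4+2+7 = 29
Hub - #101 - #102 - #103 - #105 - #104: 1+15+4+9+7 = 36
Hub - #101 - #102 - #104 - #103 - #105: 1+15+5+2+9 = 32
Hub - #101 - #102 - #104 - #105 - #103: 1+15+5+7+9 = 37
Hub - #101 - #102 - #105 - #103 - #104: 1+15+10+9+2 = 37
Hub - #101 - #102 - #105 - #104 - #103: 1+15+10+7+2 = 35
Hub - #101 - #103 - #102 - #104 - #105: 1+14+4+5+7 = 31
Hub - #101 - #103 - #102 - #105 - #104: 1+14+4+10+7 = 36
Hub - #101 - #103 - #104 - #102 - #105: 1+14+2+5+10 = 32
Hub - #101 - #103 - #104 - #105 - #102: 1+14+2+7+10 = 34
Hub - #101 - #103 - #105 - #102 - #104: 1+14+9+10+5 = 39
Hub - #101 - #103 - #105 - #104 - #102: 1+14+9+7+5 = 36
Hub - #101 - #104 - #102 - #103 - #105: 1+12+5+4+9 = 31
Hub - #101 - #104 - #102 - #105 - #103: 1+12+5+10+9 = 37
… (106 more)
Hub - #101 - #105 - #104 - #103 - #102: 1+5+7+2+4 = 19  ← best
The minimum is 19.
One shortest path: Hub → #101 → #105 → #104 → #103 → #102.

19 miles — the minimum one-way total.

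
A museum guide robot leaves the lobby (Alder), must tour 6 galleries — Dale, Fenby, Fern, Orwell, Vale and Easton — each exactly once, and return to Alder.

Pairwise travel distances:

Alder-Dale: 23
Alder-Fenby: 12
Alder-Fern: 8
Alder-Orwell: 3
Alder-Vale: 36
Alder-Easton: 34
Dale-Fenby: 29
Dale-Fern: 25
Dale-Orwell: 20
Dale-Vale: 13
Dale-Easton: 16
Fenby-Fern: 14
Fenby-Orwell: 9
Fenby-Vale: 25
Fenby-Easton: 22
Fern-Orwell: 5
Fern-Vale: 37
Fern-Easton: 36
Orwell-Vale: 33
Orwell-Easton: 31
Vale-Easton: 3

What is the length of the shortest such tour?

Alder→Dale→Fenby→Fern→Orwell→Vale→Easton→Alder: 23+29+14+5+33+3+34 = 141
Alder→Dale→Fenby→Fern→Orwell→Easton→Vale→Alder: 23+29+14+5+31+3+36 = 141
Alder→Dale→Fenby→Fern→Vale→Orwell→Easton→Alder: 23+29+14+37+33+31+34 = 201
Alder→Dale→Fenby→Fern→Vale→Easton→Orwell→Alder: 23+29+14+37+3+31+3 = 140
Alder→Dale→Fenby→Fern→Easton→Orwell→Vale→Alder: 23+29+14+36+31+33+36 = 202
Alder→Dale→Fenby→Fern→Easton→Vale→Orwell→Alder: 23+29+14+36+3+33+3 = 141
Alder→Dale→Fenby→Orwell→Fern→Vale→Easton→Alder: 23+29+9+5+37+3+34 = 140
Alder→Dale→Fenby→Orwell→Fern→Easton→Vale→Alder: 23+29+9+5+36+3+36 = 141
… (352 more)
Alder→Dale→Vale→Easton→Fenby→Fern→Orwell→Alder: 23+13+3+22+14+5+3 = 83  ← best
The minimum is 83.
One optimal route: Alder → Dale → Vale → Easton → Fenby → Fern → Orwell → Alder (or its reverse).

83 — the shortest possible round trip.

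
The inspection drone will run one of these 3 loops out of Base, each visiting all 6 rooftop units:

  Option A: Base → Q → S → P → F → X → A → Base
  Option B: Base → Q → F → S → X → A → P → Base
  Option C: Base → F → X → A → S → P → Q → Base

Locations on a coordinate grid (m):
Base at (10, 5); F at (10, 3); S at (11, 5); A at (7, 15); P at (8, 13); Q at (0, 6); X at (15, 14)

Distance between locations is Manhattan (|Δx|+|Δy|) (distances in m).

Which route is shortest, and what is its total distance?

Option A: 11 + 12 + 11 + 12 + 16 + 9 + 13 = 84
Option B: 11 + 13 + 3 + 13 + 9 + 3 + 10 = 62
Option C: 2 + 16 + 9 + 14 + 11 + 15 + 11 = 78

Shortest is Option B, total 62 m.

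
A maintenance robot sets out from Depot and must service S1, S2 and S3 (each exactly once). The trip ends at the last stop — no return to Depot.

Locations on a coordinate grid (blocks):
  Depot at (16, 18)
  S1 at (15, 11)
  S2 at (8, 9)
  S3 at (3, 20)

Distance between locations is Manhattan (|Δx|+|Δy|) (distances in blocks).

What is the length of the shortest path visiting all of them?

There are 3! = 6 possible orderings.
Depot - S1 - S2 - S3: 8+9+16 = 33
Depot - S1 - S3 - S2: 8+21+16 = 45
Depot - S2 - S1 - S3: 17+9+21 = 47
Depot - S2 - S3 - S1: 17+16+21 = 54
Depot - S3 - S1 - S2: 15+21+9 = 45
Depot - S3 - S2 - S1: 15+16+9 = 40
The minimum is 33.
One shortest path: Depot → S1 → S2 → S3.

Minimum one-way distance = 33 blocks.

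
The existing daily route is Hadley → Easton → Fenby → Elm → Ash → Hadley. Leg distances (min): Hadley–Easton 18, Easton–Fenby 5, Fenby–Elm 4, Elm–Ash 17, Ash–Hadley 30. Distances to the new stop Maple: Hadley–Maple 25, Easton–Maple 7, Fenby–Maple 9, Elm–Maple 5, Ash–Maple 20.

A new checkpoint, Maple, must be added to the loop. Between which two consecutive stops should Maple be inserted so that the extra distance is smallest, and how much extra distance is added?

Minimum extra distance: 8 min, inserting Maple between Elm and Ash.

Insertion cost between consecutive stops i–j is d(i,Maple) + d(Maple,j) − d(i,j):
  between Hadley and Easton: 25 + 7 − 18 = 14
  between Easton and Fenby: 7 + 9 − 5 = 11
  between Fenby and Elm: 9 + 5 − 4 = 10
  between Elm and Ash: 5 + 20 − 17 = 8
  between Ash and Hadley: 20 + 25 − 30 = 15
Cheapest insertion is between Elm and Ash, adding 8.
New total = 74 + 8 = 82.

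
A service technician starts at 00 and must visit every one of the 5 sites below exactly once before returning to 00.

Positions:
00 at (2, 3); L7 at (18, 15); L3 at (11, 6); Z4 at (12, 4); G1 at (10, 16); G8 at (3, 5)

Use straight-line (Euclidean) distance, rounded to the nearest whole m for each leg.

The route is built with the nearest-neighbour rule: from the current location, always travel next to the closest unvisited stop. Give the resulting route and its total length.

From 00: distances to unvisited — G8=2, L3=9, Z4=10, G1=15, L7=20. Nearest is G8 (2).
From G8: distances to unvisited — L3=8, Z4=9, G1=13, L7=18. Nearest is L3 (8).
From L3: distances to unvisited — Z4=2, G1=10, L7=11. Nearest is Z4 (2).
From Z4: distances to unvisited — G1=12, L7=13. Nearest is G1 (12).
From G1: distances to unvisited — L7=8. Nearest is L7 (8).
Return L7→00: 20.
Total = 2 + 8 + 2 + 12 + 8 + 20 = 52.

Nearest-neighbour total = 52 m; route 00 → G8 → L3 → Z4 → G1 → L7 → 00.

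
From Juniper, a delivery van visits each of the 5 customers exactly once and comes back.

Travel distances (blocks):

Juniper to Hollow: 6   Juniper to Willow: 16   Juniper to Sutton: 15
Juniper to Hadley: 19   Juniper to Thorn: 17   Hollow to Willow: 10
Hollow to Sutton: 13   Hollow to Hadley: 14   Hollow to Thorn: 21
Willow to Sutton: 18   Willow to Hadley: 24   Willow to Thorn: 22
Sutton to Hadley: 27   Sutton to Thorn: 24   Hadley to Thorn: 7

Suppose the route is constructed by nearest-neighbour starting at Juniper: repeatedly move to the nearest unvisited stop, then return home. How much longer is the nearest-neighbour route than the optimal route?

From Juniper: Hollow=6, Sutton=15, Willow=16, Thorn=17, Hadley=19 → choose Hollow (6).
From Hollow: Willow=10, Sutton=13, Hadley=14, Thorn=21 → choose Willow (10).
From Willow: Sutton=18, Thorn=22, Hadley=24 → choose Sutton (18).
From Sutton: Thorn=24, Hadley=27 → choose Thorn (24).
From Thorn: Hadley=7 → choose Hadley (7).
NN route Juniper → Hollow → Willow → Sutton → Thorn → Hadley → Juniper costs 84.
Optimal: Juniper → Sutton → Willow → Hollow → Hadley → Thorn → Juniper costs 81 (by enumerating all 60 distinct tours).
Excess = 84 − 81 = 3.

3 blocks longer than the optimal tour.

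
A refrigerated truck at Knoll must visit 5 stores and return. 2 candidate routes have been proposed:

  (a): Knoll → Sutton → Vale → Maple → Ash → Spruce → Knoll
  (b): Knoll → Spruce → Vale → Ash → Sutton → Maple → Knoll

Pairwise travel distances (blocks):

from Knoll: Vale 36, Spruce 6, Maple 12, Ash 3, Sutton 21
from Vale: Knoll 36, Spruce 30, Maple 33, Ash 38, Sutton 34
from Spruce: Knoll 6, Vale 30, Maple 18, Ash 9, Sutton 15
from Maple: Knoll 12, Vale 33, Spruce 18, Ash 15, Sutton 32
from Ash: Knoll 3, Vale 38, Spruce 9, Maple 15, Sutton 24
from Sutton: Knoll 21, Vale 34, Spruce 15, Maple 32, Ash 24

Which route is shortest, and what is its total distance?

118 blocks — (a) is the shortest.

(a): 21 + 34 + 33 + 15 + 9 + 6 = 118
(b): 6 + 30 + 38 + 24 + 32 + 12 = 142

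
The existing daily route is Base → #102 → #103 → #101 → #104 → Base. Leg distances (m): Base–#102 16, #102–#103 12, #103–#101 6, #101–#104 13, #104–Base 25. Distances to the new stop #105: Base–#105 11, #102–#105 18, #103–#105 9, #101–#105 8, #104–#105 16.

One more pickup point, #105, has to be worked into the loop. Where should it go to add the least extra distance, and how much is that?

Insertion cost between consecutive stops i–j is d(i,#105) + d(#105,j) − d(i,j):
  between Base and #102: 11 + 18 − 16 = 13
  between #102 and #103: 18 + 9 − 12 = 15
  between #103 and #101: 9 + 8 − 6 = 11
  between #101 and #104: 8 + 16 − 13 = 11
  between #104 and Base: 16 + 11 − 25 = 2
Cheapest insertion is between #104 and Base, adding 2.
New total = 72 + 2 = 74.

Adding 2 m by placing #105 on the #104–Base leg.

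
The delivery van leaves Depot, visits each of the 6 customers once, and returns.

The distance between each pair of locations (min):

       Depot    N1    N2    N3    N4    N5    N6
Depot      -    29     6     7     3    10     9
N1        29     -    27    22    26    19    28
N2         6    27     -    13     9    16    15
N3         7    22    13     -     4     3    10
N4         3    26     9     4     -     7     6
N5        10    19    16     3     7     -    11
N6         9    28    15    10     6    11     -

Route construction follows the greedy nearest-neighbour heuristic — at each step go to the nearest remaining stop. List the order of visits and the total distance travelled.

Depot → [N4:3 / N2:6 / N3:7 / N6:9 / N5:10 / N1:29] → N4 (3)
N4 → [N3:4 / N6:6 / N5:7 / N2:9 / N1:26] → N3 (4)
N3 → [N5:3 / N6:10 / N2:13 / N1:22] → N5 (3)
N5 → [N6:11 / N2:16 / N1:19] → N6 (11)
N6 → [N2:15 / N1:28] → N2 (15)
N2 → [N1:27] → N1 (27)
Return N1→Depot: 29.
Total = 3 + 4 + 3 + 11 + 15 + 27 + 29 = 92.

Nearest-neighbour total = 92 min; route Depot → N4 → N3 → N5 → N6 → N2 → N1 → Depot.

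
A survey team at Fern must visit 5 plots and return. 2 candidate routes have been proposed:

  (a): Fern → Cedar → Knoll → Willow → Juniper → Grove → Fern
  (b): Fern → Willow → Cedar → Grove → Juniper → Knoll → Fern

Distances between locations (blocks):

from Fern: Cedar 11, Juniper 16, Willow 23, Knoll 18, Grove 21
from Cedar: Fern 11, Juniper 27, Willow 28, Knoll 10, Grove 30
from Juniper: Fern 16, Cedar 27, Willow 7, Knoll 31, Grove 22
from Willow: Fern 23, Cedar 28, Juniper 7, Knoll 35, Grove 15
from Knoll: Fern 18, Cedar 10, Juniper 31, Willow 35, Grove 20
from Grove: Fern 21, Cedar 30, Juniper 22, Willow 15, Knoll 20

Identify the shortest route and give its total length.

Shortest is (a), total 106 blocks.

(a): 11 + 10 + 35 + 7 + 22 + 21 = 106
(b): 23 + 28 + 30 + 22 + 31 + 18 = 152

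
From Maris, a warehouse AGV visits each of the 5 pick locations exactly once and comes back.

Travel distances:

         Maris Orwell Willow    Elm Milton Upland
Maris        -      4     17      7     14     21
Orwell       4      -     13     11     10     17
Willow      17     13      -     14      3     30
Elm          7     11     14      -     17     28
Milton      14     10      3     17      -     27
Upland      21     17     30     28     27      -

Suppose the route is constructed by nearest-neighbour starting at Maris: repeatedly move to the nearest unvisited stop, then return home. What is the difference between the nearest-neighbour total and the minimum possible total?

Maris: Orwell=4, Elm=7, Milton=14, Willow=17, Upland=21 ⇒ Orwell
Orwell: Milton=10, Elm=11, Willow=13, Upland=17 ⇒ Milton
Milton: Willow=3, Elm=17, Upland=27 ⇒ Willow
Willow: Elm=14, Upland=30 ⇒ Elm
Elm: Upland=28 ⇒ Upland
NN route Maris → Orwell → Milton → Willow → Elm → Upland → Maris costs 80.
Optimal: Maris → Orwell → Upland → Milton → Willow → Elm → Maris costs 72 (by enumerating all 60 distinct tours).
Excess = 80 − 72 = 8.

The nearest-neighbour route is 8 longer than optimal.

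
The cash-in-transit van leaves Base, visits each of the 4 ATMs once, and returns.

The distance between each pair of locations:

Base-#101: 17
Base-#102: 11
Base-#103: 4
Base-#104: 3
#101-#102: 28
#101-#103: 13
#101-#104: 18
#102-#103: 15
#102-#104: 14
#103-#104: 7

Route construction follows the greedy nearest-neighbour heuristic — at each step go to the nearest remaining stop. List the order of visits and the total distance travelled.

From Base: distances to unvisited — #104=3, #103=4, #102=11, #101=17. Nearest is #104 (3).
From #104: distances to unvisited — #103=7, #102=14, #101=18. Nearest is #103 (7).
From #103: distances to unvisited — #101=13, #102=15. Nearest is #101 (13).
From #101: distances to unvisited — #102=28. Nearest is #102 (28).
Return #102→Base: 11.
Total = 3 + 7 + 13 + 28 + 11 = 62.

Nearest-neighbour total = 62; route Base → #104 → #103 → #101 → #102 → Base.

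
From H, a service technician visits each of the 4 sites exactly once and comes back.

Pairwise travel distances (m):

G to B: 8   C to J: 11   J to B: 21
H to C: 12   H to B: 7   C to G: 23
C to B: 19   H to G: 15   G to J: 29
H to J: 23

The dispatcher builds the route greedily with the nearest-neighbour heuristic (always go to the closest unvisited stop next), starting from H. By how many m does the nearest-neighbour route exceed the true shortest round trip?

H: B=7, C=12, G=15, J=23 ⇒ B
B: G=8, C=19, J=21 ⇒ G
G: C=23, J=29 ⇒ C
C: J=11 ⇒ J
NN route H → B → G → C → J → H costs 72.
Optimal: H → C → J → G → B → H costs 67 (by enumerating all 12 distinct tours).
Excess = 72 − 67 = 5.

5 m longer than the optimal tour.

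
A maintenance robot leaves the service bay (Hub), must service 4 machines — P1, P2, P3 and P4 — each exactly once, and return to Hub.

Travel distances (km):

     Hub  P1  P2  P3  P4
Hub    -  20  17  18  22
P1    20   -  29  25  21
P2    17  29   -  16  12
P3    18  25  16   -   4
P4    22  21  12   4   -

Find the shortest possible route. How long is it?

There are 12 distinct closed tours to check (reversals are equivalent).
Hub→P1→P2→P3→P4→Hub: 20+29+16+4+22 = 91
Hub→P1→P2→P4→P3→Hub: 20+29+12+4+18 = 83
Hub→P1→P3→P2→P4→Hub: 20+25+16+12+22 = 95
Hub→P1→P3→P4→P2→Hub: 20+25+4+12+17 = 78
Hub→P1→P4→P2→P3→Hub: 20+21+12+16+18 = 87
Hub→P1→P4→P3→P2→Hub: 20+21+4+16+17 = 78
Hub→P2→P1→P3→P4→Hub: 17+29+25+4+22 = 97
Hub→P2→P1→P4→P3→Hub: 17+29+21+4+18 = 89
Hub→P2→P3→P1→P4→Hub: 17+16+25+21+22 = 101
Hub→P2→P4→P1→P3→Hub: 17+12+21+25+18 = 93
Hub→P3→P1→P2→P4→Hub: 18+25+29+12+22 = 106
Hub→P3→P2→P1→P4→Hub: 18+16+29+21+22 = 106
The minimum is 78.
One optimal route: Hub → P1 → P3 → P4 → P2 → Hub (or its reverse).

78 km — the shortest possible round trip.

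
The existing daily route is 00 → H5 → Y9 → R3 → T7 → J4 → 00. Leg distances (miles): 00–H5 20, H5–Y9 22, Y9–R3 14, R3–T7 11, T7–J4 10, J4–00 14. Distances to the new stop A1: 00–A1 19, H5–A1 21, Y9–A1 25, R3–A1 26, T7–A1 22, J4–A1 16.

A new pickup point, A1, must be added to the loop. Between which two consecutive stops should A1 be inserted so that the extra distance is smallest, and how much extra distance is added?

Insertion cost between consecutive stops i–j is d(i,A1) + d(A1,j) − d(i,j):
  between 00 and H5: 19 + 21 − 20 = 20
  between H5 and Y9: 21 + 25 − 22 = 24
  between Y9 and R3: 25 + 26 − 14 = 37
  between R3 and T7: 26 + 22 − 11 = 37
  between T7 and J4: 22 + 16 − 10 = 28
  between J4 and 00: 16 + 19 − 14 = 21
Cheapest insertion is between 00 and H5, adding 20.
New total = 91 + 20 = 111.

+20 miles — insert A1 between 00 and H5.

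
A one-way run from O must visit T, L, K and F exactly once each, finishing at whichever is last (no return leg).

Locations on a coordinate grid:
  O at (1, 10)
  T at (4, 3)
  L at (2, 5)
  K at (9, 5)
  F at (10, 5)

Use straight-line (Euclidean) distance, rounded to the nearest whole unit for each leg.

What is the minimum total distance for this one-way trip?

Minimum one-way distance = 14.

There are 4! = 24 possible orderings.
O → T → L → K → F: 8+3+7+1 = 19
O → T → L → F → K: 8+3+8+1 = 20
O → T → K → L → F: 8+5+7+8 = 28
O → T → K → F → L: 8+5+1+8 = 22
O → T → F → L → K: 8+6+8+7 = 29
O → T → F → K → L: 8+6+1+7 = 22
O → L → T → K → F: 5+3+5+1 = 14
O → L → T → F → K: 5+3+6+1 = 15
O → L → K → T → F: 5+7+5+6 = 23
O → L → K → F → T: 5+7+1+6 = 19
O → L → F → T → K: 5+8+6+5 = 24
O → L → F → K → T: 5+8+1+5 = 19
O → K → T → L → F: 9+5+3+8 = 25
O → K → T → F → L: 9+5+6+8 = 28
… (10 more)
The minimum is 14.
One shortest path: O → L → T → K → F.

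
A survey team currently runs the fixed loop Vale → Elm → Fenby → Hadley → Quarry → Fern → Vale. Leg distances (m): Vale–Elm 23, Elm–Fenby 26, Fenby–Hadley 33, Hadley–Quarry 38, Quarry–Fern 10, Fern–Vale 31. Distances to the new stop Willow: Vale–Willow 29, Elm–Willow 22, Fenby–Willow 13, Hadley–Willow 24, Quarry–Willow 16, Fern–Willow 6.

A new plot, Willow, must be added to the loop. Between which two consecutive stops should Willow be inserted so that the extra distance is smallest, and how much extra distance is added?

Adding 2 m by placing Willow on the Hadley–Quarry leg.

Insertion cost between consecutive stops i–j is d(i,Willow) + d(Willow,j) − d(i,j):
  between Vale and Elm: 29 + 22 − 23 = 28
  between Elm and Fenby: 22 + 13 − 26 = 9
  between Fenby and Hadley: 13 + 24 − 33 = 4
  between Hadley and Quarry: 24 + 16 − 38 = 2
  between Quarry and Fern: 16 + 6 − 10 = 12
  between Fern and Vale: 6 + 29 − 31 = 4
Cheapest insertion is between Hadley and Quarry, adding 2.
New total = 161 + 2 = 163.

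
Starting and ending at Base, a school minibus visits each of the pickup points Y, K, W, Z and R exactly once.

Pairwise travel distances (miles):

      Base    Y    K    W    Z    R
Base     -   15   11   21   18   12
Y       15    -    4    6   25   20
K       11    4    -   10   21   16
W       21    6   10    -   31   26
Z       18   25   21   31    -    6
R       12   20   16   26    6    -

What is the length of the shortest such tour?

With 5 stops there are 5!/2 = 60 distinct round trips (a route and its reverse cost the same).
Base-Y-K-W-Z-R-Base: 15+4+10+31+6+12 = 78
Base-Y-K-W-R-Z-Base: 15+4+10+26+6+18 = 79
Base-Y-K-Z-W-R-Base: 15+4+21+31+26+12 = 109
Base-Y-K-Z-R-W-Base: 15+4+21+6+26+21 = 93
Base-Y-K-R-W-Z-Base: 15+4+16+26+31+18 = 110
Base-Y-K-R-Z-W-Base: 15+4+16+6+31+21 = 93
Base-Y-W-K-Z-R-Base: 15+6+10+21+6+12 = 70
Base-Y-W-K-R-Z-Base: 15+6+10+16+6+18 = 71
Base-Y-W-Z-K-R-Base: 15+6+31+21+16+12 = 101
Base-Y-W-Z-R-K-Base: 15+6+31+6+16+11 = 85
Base-Y-W-R-K-Z-Base: 15+6+26+16+21+18 = 102
Base-Y-W-R-Z-K-Base: 15+6+26+6+21+11 = 85
Base-Y-Z-K-W-R-Base: 15+25+21+10+26+12 = 109
Base-Y-Z-K-R-W-Base: 15+25+21+16+26+21 = 124
… (46 more)
The minimum is 70.
One optimal route: Base → Y → W → K → Z → R → Base (or its reverse).

Minimum total distance: 70 miles.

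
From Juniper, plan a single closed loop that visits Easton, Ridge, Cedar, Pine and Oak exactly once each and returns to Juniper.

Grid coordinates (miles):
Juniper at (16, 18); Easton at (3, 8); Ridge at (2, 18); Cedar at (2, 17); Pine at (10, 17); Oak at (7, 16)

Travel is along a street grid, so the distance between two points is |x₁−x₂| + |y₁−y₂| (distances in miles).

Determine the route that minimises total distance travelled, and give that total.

There are 60 distinct closed tours to check (reversals are equivalent).
Juniper-Easton-Ridge-Cedar-Pine-Oak-Juniper: 23+11+1+8+4+11 = 58
Juniper-Easton-Ridge-Cedar-Oak-Pine-Juniper: 23+11+1+6+4+7 = 52
Juniper-Easton-Ridge-Pine-Cedar-Oak-Juniper: 23+11+9+8+6+11 = 68
Juniper-Easton-Ridge-Pine-Oak-Cedar-Juniper: 23+11+9+4+6+15 = 68
Juniper-Easton-Ridge-Oak-Cedar-Pine-Juniper: 23+11+7+6+8+7 = 62
Juniper-Easton-Ridge-Oak-Pine-Cedar-Juniper: 23+11+7+4+8+15 = 68
Juniper-Easton-Cedar-Ridge-Pine-Oak-Juniper: 23+10+1+9+4+11 = 58
Juniper-Easton-Cedar-Ridge-Oak-Pine-Juniper: 23+10+1+7+4+7 = 52
Juniper-Easton-Cedar-Pine-Ridge-Oak-Juniper: 23+10+8+9+7+11 = 68
Juniper-Easton-Cedar-Pine-Oak-Ridge-Juniper: 23+10+8+4+7+14 = 66
Juniper-Easton-Cedar-Oak-Ridge-Pine-Juniper: 23+10+6+7+9+7 = 62
Juniper-Easton-Cedar-Oak-Pine-Ridge-Juniper: 23+10+6+4+9+14 = 66
Juniper-Easton-Pine-Ridge-Cedar-Oak-Juniper: 23+16+9+1+6+11 = 66
Juniper-Easton-Pine-Ridge-Oak-Cedar-Juniper: 23+16+9+7+6+15 = 76
… (46 more)
Juniper-Ridge-Cedar-Easton-Oak-Pine-Juniper: 14+1+10+12+4+7 = 48  ← best
The minimum is 48.
One optimal route: Juniper → Ridge → Cedar → Easton → Oak → Pine → Juniper (or its reverse).

48 miles — the shortest possible round trip.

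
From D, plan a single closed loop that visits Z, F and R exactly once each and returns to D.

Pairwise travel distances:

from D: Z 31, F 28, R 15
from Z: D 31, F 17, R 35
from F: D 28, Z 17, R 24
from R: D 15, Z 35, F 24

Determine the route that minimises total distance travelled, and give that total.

Shortest round trip = 87.

D → Z → F → R → D: 31+17+24+15 = 87
D → Z → R → F → D: 31+35+24+28 = 118
D → F → Z → R → D: 28+17+35+15 = 95
The minimum is 87.
One optimal route: D → Z → F → R → D (or its reverse).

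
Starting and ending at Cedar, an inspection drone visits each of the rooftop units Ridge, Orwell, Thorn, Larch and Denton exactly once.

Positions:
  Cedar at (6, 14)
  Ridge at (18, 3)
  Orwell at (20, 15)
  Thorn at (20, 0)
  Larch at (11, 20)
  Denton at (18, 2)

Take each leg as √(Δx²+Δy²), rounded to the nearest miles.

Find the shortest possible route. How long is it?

53 miles — the shortest possible round trip.

There are 60 distinct closed tours to check (reversals are equivalent).
Cedar-Ridge-Orwell-Thorn-Larch-Denton-Cedar: 16+12+15+22+19+17 = 101
Cedar-Ridge-Orwell-Thorn-Denton-Larch-Cedar: 16+12+15+3+19+8 = 73
Cedar-Ridge-Orwell-Larch-Thorn-Denton-Cedar: 16+12+10+22+3+17 = 80
Cedar-Ridge-Orwell-Larch-Denton-Thorn-Cedar: 16+12+10+19+3+20 = 80
Cedar-Ridge-Orwell-Denton-Thorn-Larch-Cedar: 16+12+13+3+22+8 = 74
Cedar-Ridge-Orwell-Denton-Larch-Thorn-Cedar: 16+12+13+19+22+20 = 102
Cedar-Ridge-Thorn-Orwell-Larch-Denton-Cedar: 16+4+15+10+19+17 = 81
Cedar-Ridge-Thorn-Orwell-Denton-Larch-Cedar: 16+4+15+13+19+8 = 75
Cedar-Ridge-Thorn-Larch-Orwell-Denton-Cedar: 16+4+22+10+13+17 = 82
Cedar-Ridge-Thorn-Larch-Denton-Orwell-Cedar: 16+4+22+19+13+14 = 88
Cedar-Ridge-Thorn-Denton-Orwell-Larch-Cedar: 16+4+3+13+10+8 = 54
Cedar-Ridge-Thorn-Denton-Larch-Orwell-Cedar: 16+4+3+19+10+14 = 66
Cedar-Ridge-Larch-Orwell-Thorn-Denton-Cedar: 16+18+10+15+3+17 = 79
Cedar-Ridge-Larch-Orwell-Denton-Thorn-Cedar: 16+18+10+13+3+20 = 80
… (46 more)
Cedar-Ridge-Denton-Thorn-Orwell-Larch-Cedar: 16+1+3+15+10+8 = 53  ← best
The minimum is 53.
One optimal route: Cedar → Ridge → Denton → Thorn → Orwell → Larch → Cedar (or its reverse).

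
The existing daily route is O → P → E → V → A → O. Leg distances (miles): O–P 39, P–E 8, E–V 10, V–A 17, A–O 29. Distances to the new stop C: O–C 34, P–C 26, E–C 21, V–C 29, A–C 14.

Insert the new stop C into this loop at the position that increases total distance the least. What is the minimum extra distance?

Insertion cost between consecutive stops i–j is d(i,C) + d(C,j) − d(i,j):
  between O and P: 34 + 26 − 39 = 21
  between P and E: 26 + 21 − 8 = 39
  between E and V: 21 + 29 − 10 = 40
  between V and A: 29 + 14 − 17 = 26
  between A and O: 14 + 34 − 29 = 19
Cheapest insertion is between A and O, adding 19.
New total = 103 + 19 = 122.

Minimum extra distance: 19 miles, inserting C between A and O.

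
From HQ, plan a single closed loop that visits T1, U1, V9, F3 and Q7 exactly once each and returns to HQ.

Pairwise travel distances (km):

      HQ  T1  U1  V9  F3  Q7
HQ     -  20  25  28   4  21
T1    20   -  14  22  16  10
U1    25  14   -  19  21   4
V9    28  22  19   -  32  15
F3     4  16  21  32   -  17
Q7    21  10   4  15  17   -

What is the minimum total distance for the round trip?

With 5 stops there are 5!/2 = 60 distinct round trips (a route and its reverse cost the same).
HQ - T1 - U1 - V9 - F3 - Q7 - HQ: 20+14+19+32+17+21 = 123
HQ - T1 - U1 - V9 - Q7 - F3 - HQ: 20+14+19+15+17+4 = 89
HQ - T1 - U1 - F3 - V9 - Q7 - HQ: 20+14+21+32+15+21 = 123
HQ - T1 - U1 - F3 - Q7 - V9 - HQ: 20+14+21+17+15+28 = 115
HQ - T1 - U1 - Q7 - V9 - F3 - HQ: 20+14+4+15+32+4 = 89
HQ - T1 - U1 - Q7 - F3 - V9 - HQ: 20+14+4+17+32+28 = 115
HQ - T1 - V9 - U1 - F3 - Q7 - HQ: 20+22+19+21+17+21 = 120
HQ - T1 - V9 - U1 - Q7 - F3 - HQ: 20+22+19+4+17+4 = 86
HQ - T1 - V9 - F3 - U1 - Q7 - HQ: 20+22+32+21+4+21 = 120
HQ - T1 - V9 - F3 - Q7 - U1 - HQ: 20+22+32+17+4+25 = 120
HQ - T1 - V9 - Q7 - U1 - F3 - HQ: 20+22+15+4+21+4 = 86
HQ - T1 - V9 - Q7 - F3 - U1 - HQ: 20+22+15+17+21+25 = 120
HQ - T1 - F3 - U1 - V9 - Q7 - HQ: 20+16+21+19+15+21 = 112
HQ - T1 - F3 - U1 - Q7 - V9 - HQ: 20+16+21+4+15+28 = 104
… (46 more)
HQ - V9 - U1 - Q7 - T1 - F3 - HQ: 28+19+4+10+16+4 = 81  ← best
The minimum is 81.
One optimal route: HQ → V9 → U1 → Q7 → T1 → F3 → HQ (or its reverse).

Minimum total distance: 81 km.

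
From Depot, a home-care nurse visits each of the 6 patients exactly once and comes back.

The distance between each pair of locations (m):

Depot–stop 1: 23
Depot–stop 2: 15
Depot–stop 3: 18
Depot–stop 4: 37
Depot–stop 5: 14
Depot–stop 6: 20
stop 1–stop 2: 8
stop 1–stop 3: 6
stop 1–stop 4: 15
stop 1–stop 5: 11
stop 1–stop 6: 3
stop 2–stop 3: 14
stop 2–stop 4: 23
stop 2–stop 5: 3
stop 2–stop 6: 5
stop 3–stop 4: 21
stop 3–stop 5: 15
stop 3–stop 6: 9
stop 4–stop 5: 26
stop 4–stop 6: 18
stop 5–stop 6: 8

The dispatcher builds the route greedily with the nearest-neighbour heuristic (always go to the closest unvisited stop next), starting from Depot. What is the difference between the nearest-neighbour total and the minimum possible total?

From Depot: stop 5=14, stop 2=15, stop 3=18, stop 6=20, stop 1=23, stop 4=37 → choose stop 5 (14).
From stop 5: stop 2=3, stop 6=8, stop 1=11, stop 3=15, stop 4=26 → choose stop 2 (3).
From stop 2: stop 6=5, stop 1=8, stop 3=14, stop 4=23 → choose stop 6 (5).
From stop 6: stop 1=3, stop 3=9, stop 4=18 → choose stop 1 (3).
From stop 1: stop 3=6, stop 4=15 → choose stop 3 (6).
From stop 3: stop 4=21 → choose stop 4 (21).
NN route Depot → stop 5 → stop 2 → stop 6 → stop 1 → stop 3 → stop 4 → Depot costs 89.
Optimal: Depot → stop 3 → stop 1 → stop 4 → stop 6 → stop 2 → stop 5 → Depot costs 79 (by enumerating all 360 distinct tours).
Excess = 89 − 79 = 10.

The nearest-neighbour route is 10 m longer than optimal.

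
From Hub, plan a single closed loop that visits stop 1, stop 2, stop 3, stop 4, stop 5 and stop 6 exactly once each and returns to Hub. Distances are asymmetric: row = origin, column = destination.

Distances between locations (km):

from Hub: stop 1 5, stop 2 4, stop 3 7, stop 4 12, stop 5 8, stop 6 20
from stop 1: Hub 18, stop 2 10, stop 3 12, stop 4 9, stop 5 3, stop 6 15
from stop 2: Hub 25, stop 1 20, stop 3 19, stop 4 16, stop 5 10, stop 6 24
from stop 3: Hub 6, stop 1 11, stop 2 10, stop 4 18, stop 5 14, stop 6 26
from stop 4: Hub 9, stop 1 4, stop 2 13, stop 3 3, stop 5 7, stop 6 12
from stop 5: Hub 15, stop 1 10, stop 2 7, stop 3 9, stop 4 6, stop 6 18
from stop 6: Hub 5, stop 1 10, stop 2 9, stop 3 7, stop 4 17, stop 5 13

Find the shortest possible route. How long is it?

Hub → stop 1 → stop 2 → stop 3 → stop 4 → stop 5 → stop 6 → Hub: 5+10+19+18+7+18+5 = 82
Hub → stop 1 → stop 2 → stop 3 → stop 4 → stop 6 → stop 5 → Hub: 5+10+19+18+12+13+15 = 92
Hub → stop 1 → stop 2 → stop 3 → stop 5 → stop 4 → stop 6 → Hub: 5+10+19+14+6+12+5 = 71
Hub → stop 1 → stop 2 → stop 3 → stop 5 → stop 6 → stop 4 → Hub: 5+10+19+14+18+17+9 = 92
Hub → stop 1 → stop 2 → stop 3 → stop 6 → stop 4 → stop 5 → Hub: 5+10+19+26+17+7+15 = 99
Hub → stop 1 → stop 2 → stop 3 → stop 6 → stop 5 → stop 4 → Hub: 5+10+19+26+13+6+9 = 88
Hub → stop 1 → stop 2 → stop 4 → stop 3 → stop 5 → stop 6 → Hub: 5+10+16+3+14+18+5 = 71
Hub → stop 1 → stop 2 → stop 4 → stop 3 → stop 6 → stop 5 → Hub: 5+10+16+3+26+13+15 = 88
… (712 more)
Hub → stop 2 → stop 5 → stop 4 → stop 1 → stop 6 → stop 3 → Hub: 4+10+6+4+15+7+6 = 52  ← best
The minimum is 52.
One optimal route: Hub → stop 2 → stop 5 → stop 4 → stop 1 → stop 6 → stop 3 → Hub.

Shortest round trip = 52 km.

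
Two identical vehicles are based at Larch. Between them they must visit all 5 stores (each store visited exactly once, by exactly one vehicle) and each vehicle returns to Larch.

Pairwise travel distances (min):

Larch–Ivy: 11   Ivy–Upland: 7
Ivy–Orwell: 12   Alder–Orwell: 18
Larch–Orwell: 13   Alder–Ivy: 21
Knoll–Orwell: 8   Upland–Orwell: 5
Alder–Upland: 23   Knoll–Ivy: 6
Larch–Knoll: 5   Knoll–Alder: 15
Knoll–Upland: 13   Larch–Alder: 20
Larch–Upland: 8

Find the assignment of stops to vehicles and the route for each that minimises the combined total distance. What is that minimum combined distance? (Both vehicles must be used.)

71 min — the smallest possible combined total.

There are 2^4 − 1 = 15 ways to divide the 5 stops into two non-empty groups. For each, the best each vehicle can do is its own shortest tour through its group:
  {Knoll} + {Alder, Ivy, Upland, Orwell}: 10 + 61 = 71
  {Alder} + {Knoll, Ivy, Upland, Orwell}: 40 + 36 = 76
  {Knoll, Alder} + {Ivy, Upland, Orwell}: 40 + 36 = 76
  {Ivy} + {Knoll, Alder, Upland, Orwell}: 22 + 51 = 73
  {Knoll, Ivy} + {Alder, Upland, Orwell}: 22 + 51 = 73
  {Alder, Ivy} + {Knoll, Upland, Orwell}: 52 + 26 = 78
  … (15 splits in total)
Best: vehicle 1 Larch → Knoll → Larch = 10; vehicle 2 Larch → Alder → Orwell → Upland → Ivy → Larch = 61; combined 71.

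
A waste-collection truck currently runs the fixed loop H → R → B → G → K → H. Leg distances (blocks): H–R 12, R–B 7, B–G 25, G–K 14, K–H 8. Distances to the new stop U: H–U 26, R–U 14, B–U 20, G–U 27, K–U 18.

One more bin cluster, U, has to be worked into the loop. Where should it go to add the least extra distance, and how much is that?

+22 blocks — insert U between B and G.

Insertion cost between consecutive stops i–j is d(i,U) + d(U,j) − d(i,j):
  between H and R: 26 + 14 − 12 = 28
  between R and B: 14 + 20 − 7 = 27
  between B and G: 20 + 27 − 25 = 22
  between G and K: 27 + 18 − 14 = 31
  between K and H: 18 + 26 − 8 = 36
Cheapest insertion is between B and G, adding 22.
New total = 66 + 22 = 88.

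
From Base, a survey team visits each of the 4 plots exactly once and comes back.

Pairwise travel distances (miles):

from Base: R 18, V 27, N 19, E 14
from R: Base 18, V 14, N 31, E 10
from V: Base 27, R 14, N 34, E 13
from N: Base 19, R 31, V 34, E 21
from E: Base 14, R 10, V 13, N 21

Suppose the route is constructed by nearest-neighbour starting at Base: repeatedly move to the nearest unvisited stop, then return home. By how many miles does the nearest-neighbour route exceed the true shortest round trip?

6 miles longer than the optimal tour.

From Base: E=14, R=18, N=19, V=27 → choose E (14).
From E: R=10, V=13, N=21 → choose R (10).
From R: V=14, N=31 → choose V (14).
From V: N=34 → choose N (34).
NN route Base → E → R → V → N → Base costs 91.
Optimal: Base → R → V → E → N → Base costs 85 (by enumerating all 12 distinct tours).
Excess = 91 − 85 = 6.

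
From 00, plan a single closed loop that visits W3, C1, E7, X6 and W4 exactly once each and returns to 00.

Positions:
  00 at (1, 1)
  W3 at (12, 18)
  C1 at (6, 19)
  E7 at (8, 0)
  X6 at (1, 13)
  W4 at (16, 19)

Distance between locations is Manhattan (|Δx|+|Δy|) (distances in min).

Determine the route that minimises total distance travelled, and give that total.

Shortest round trip = 68 min.

00-W3-C1-E7-X6-W4-00: 28+7+21+20+21+33 = 130
00-W3-C1-E7-W4-X6-00: 28+7+21+27+21+12 = 116
00-W3-C1-X6-E7-W4-00: 28+7+11+20+27+33 = 126
00-W3-C1-X6-W4-E7-00: 28+7+11+21+27+8 = 102
00-W3-C1-W4-E7-X6-00: 28+7+10+27+20+12 = 104
00-W3-C1-W4-X6-E7-00: 28+7+10+21+20+8 = 94
00-W3-E7-C1-X6-W4-00: 28+22+21+11+21+33 = 136
00-W3-E7-C1-W4-X6-00: 28+22+21+10+21+12 = 114
00-W3-E7-X6-C1-W4-00: 28+22+20+11+10+33 = 124
00-W3-E7-X6-W4-C1-00: 28+22+20+21+10+23 = 124
00-W3-E7-W4-C1-X6-00: 28+22+27+10+11+12 = 110
00-W3-E7-W4-X6-C1-00: 28+22+27+21+11+23 = 132
00-W3-X6-C1-E7-W4-00: 28+16+11+21+27+33 = 136
00-W3-X6-C1-W4-E7-00: 28+16+11+10+27+8 = 100
… (46 more)
00-E7-W3-W4-C1-X6-00: 8+22+5+10+11+12 = 68  ← best
The minimum is 68.
One optimal route: 00 → E7 → W3 → W4 → C1 → X6 → 00 (or its reverse).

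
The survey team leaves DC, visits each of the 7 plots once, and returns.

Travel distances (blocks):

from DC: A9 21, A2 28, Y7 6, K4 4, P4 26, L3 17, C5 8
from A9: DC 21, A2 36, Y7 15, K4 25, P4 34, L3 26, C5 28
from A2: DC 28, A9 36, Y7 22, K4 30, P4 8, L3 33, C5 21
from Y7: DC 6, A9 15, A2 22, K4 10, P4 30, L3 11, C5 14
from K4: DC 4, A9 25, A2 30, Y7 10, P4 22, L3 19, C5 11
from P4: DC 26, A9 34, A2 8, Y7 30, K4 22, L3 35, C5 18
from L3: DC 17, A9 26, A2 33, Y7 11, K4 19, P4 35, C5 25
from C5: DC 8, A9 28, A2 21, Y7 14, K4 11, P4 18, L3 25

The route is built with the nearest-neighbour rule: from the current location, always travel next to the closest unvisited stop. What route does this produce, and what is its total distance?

133 blocks along DC → K4 → Y7 → L3 → C5 → P4 → A2 → A9 → DC.

From DC: distances to unvisited — K4=4, Y7=6, C5=8, L3=17, A9=21, P4=26, A2=28. Nearest is K4 (4).
From K4: distances to unvisited — Y7=10, C5=11, L3=19, P4=22, A9=25, A2=30. Nearest is Y7 (10).
From Y7: distances to unvisited — L3=11, C5=14, A9=15, A2=22, P4=30. Nearest is L3 (11).
From L3: distances to unvisited — C5=25, A9=26, A2=33, P4=35. Nearest is C5 (25).
From C5: distances to unvisited — P4=18, A2=21, A9=28. Nearest is P4 (18).
From P4: distances to unvisited — A2=8, A9=34. Nearest is A2 (8).
From A2: distances to unvisited — A9=36. Nearest is A9 (36).
Return A9→DC: 21.
Total = 4 + 10 + 11 + 25 + 18 + 8 + 36 + 21 = 133.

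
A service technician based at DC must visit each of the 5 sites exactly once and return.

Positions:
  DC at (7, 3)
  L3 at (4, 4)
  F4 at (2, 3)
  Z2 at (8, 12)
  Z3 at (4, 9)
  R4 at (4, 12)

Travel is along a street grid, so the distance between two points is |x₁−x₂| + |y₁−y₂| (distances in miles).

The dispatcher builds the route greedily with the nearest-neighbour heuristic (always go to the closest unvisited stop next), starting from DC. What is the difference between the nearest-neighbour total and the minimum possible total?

From DC: L3=4, F4=5, Z3=9, Z2=10, R4=12 → choose L3 (4).
From L3: F4=3, Z3=5, R4=8, Z2=12 → choose F4 (3).
From F4: Z3=8, R4=11, Z2=15 → choose Z3 (8).
From Z3: R4=3, Z2=7 → choose R4 (3).
From R4: Z2=4 → choose Z2 (4).
NN route DC → L3 → F4 → Z3 → R4 → Z2 → DC costs 32.
Optimal: DC → F4 → L3 → Z3 → R4 → Z2 → DC costs 30 (by enumerating all 60 distinct tours).
Excess = 32 − 30 = 2.

2 miles longer than the optimal tour.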